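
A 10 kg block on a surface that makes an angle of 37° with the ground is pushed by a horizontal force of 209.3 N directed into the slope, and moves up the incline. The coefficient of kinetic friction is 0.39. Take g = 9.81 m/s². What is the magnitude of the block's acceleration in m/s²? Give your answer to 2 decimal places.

2.84 m/s²

The horizontal push has components F cos 37° = 209.3 × 0.7986 = 167.147 N up the incline and F sin 37° = 209.3 × 0.6018 = 125.957 N pressing into the surface.
The normal force is therefore N = mg cos 37° + F sin 37° = 78.343 + 125.957 = 204.300 N, and kinetic friction down the slope is μN = 0.39 × 204.300 = 79.677 N.
Along the incline: F cos 37° − mg sin 37° − μN = ma, so 167.147 − 59.037 − 79.677 = 10 a, giving a = 2.8433 m/s².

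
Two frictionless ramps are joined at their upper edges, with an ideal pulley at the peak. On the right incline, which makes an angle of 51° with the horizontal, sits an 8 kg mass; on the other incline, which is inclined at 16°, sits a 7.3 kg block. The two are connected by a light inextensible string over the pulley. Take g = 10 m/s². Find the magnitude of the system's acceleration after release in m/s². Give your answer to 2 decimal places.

2.75 m/s²

Resolve each weight along its own incline: the 8 kg mass has component 8 × 10 × sin 51° = 62.172 N down its slope, and the 7.3 kg mass has 7.3 × 10 × sin 16° = 20.122 N down its slope.
The 8 kg side's 62.172 N exceeds the other side's 20.122 N, so that mass slides down and the 7.3 kg mass slides up. Taking that direction as positive, Newton's second law for the whole system gives 62.172 − 20.122 = (8 + 7.3) a, so a = 42.050 / 15.3 = 2.7484 m/s².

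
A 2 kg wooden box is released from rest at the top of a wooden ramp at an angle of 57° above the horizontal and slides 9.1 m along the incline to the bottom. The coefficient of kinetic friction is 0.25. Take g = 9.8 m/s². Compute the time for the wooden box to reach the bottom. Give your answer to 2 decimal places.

1.63 s

The weight component along the incline is mg sin 57° = 16.438 N and the normal force is N = mg cos 57° = 10.675 N.
Friction up the slope is f = μN = 0.25 × 10.675 = 2.669 N, so the net downslope force is 16.438 − 2.669 = 13.769 N and a = 13.769 / 2 = 6.8845 m/s².
Starting from rest, L = ½at², so t = √(2L/a) = √(2 × 9.1 / 6.8845) = 1.6259 s.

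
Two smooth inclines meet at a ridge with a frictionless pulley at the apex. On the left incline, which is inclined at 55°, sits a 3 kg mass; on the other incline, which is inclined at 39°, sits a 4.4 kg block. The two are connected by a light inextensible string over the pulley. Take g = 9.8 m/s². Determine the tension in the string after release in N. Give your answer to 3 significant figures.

25.3 N

Resolve each weight along its own incline: the 3 kg mass has component 3 × 9.8 × sin 55° = 24.083 N down its slope, and the 4.4 kg mass has 4.4 × 9.8 × sin 39° = 27.136 N down its slope.
The 4.4 kg side's 27.136 N exceeds the other side's 24.083 N, so that mass slides down and the 3 kg mass slides up. Taking that direction as positive, Newton's second law for the whole system gives 27.136 − 24.083 = (3 + 4.4) a, so a = 3.053 / 7.4 = 0.4126 m/s².
For the 3 kg mass (up-slope positive): T − 24.083 = 3 × 0.4126, so T = 25.321 N.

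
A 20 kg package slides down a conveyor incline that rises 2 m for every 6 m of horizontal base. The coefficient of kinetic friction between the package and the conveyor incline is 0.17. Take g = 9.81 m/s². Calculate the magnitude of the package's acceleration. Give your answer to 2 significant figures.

1.5 m/s²

Resolving the weight along the incline: the component pulling the package down the slope is mg sin 18.43° = 20 × 9.81 × 0.3162 = 62.038 N, and the normal force is N = mg cos 18.43° = 20 × 9.81 × 0.9487 = 186.135 N.
Kinetic friction acts up the slope with magnitude f = μN = 0.17 × 186.135 = 31.643 N.
Net force along the incline is 62.038 − 31.643 = 30.395 N, so a = 30.395 / 20 = 1.5197 m/s².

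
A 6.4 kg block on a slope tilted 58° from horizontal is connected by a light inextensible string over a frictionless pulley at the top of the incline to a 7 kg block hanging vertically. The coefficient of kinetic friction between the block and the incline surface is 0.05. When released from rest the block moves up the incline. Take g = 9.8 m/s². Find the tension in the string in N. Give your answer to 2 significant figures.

61 N

For the block on the incline: the weight component along the slope is m₁g sin 58° = 6.4 × 9.8 × 0.8480 = 53.187 N and the normal force is N = m₁g cos 58° = 33.237 N.
Kinetic friction opposes the block's motion up the incline: f = μN = 0.05 × 33.237 = 1.662 N acting down the slope.
Newton's second law for the block (up-slope positive): T − 53.187 − 1.662 = 6.4 a. For the hanging block (downward positive): 7 × 9.8 − T = 7 a.
Adding the two equations eliminates T: 13.751 = 13.4 a, so a = 1.0262 m/s².
Then from the hanging block's equation, T = 7 × (9.8 − 1.0262) = 61.417 N.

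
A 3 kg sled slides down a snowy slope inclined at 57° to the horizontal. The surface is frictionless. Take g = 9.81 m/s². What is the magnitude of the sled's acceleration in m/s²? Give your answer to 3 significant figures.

8.23 m/s²

Resolving the weight along the incline: the component pulling the sled down the slope is mg sin 57° = 3 × 9.81 × 0.8387 = 24.683 N, and the normal force is N = mg cos 57° = 3 × 9.81 × 0.5446 = 16.028 N.
With no friction the net force along the incline is 24.683 N, so a = g sin 57° = 24.683 / 3 = 8.2277 m/s².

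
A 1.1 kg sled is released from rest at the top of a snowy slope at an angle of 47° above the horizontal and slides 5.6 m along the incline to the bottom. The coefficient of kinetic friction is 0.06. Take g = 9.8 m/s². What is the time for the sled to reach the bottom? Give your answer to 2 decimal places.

The weight component along the incline is mg sin 47° = 7.884 N and the normal force is N = mg cos 47° = 7.352 N.
Friction up the slope is f = μN = 0.06 × 7.352 = 0.441 N, so the net downslope force is 7.884 − 0.441 = 7.443 N and a = 7.443 / 1.1 = 6.7664 m/s².
Starting from rest, L = ½at², so t = √(2L/a) = √(2 × 5.6 / 6.7664) = 1.2866 s.

1.29 s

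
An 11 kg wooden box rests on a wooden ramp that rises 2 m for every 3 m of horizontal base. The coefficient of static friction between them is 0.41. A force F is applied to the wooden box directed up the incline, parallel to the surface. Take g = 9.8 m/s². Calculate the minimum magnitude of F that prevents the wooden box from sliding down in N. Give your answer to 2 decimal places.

23.02 N

The normal force is N = mg cos 33.69° = 89.695 N. With F at its minimum the wooden box is on the verge of sliding down, so static friction is at its maximum μ_s N = 0.41 × 89.695 = 36.775 N and acts up the slope.
Equilibrium along the incline: F + μ_s N = mg sin 33.69°, so F = 59.797 − 36.775 = 23.022 N.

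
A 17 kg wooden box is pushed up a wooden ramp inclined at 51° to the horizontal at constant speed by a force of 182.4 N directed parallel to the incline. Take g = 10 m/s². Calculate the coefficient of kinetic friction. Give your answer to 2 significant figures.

At constant speed ΣF = 0 along the incline. The applied 182.4 N acts up the slope; the weight component mg sin 51° = 132.115 N and kinetic friction μN both act down the slope.
So 182.4 = 132.115 + μ × 106.984, giving μ = (182.4 − 132.115) / 106.984 = 0.4700.

0.47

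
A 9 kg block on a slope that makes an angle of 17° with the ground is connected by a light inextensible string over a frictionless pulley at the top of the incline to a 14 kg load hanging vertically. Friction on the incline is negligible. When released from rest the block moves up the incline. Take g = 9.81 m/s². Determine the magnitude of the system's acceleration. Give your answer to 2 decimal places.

4.85 m/s²

For the block on the incline: the weight component along the slope is m₁g sin 17° = 9 × 9.81 × 0.2924 = 25.816 N and the normal force is N = m₁g cos 17° = 84.432 N.
Newton's second law for the block (up-slope positive): T − 25.816 = 9 a. For the hanging load (downward positive): 14 × 9.81 − T = 14 a.
Adding the two equations eliminates T: 111.524 = 23 a, so a = 4.8489 m/s².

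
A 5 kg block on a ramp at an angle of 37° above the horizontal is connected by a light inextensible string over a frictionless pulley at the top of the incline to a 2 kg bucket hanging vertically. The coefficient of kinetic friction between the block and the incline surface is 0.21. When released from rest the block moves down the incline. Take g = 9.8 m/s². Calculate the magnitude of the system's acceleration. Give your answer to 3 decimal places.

For the block on the incline: the weight component along the slope is m₁g sin 37° = 5 × 9.8 × 0.6018 = 29.488 N and the normal force is N = m₁g cos 37° = 39.133 N.
Kinetic friction opposes the block's motion down the incline: f = μN = 0.21 × 39.133 = 8.218 N acting up the slope.
Newton's second law for the block (down-slope positive): 29.488 − 8.218 − T = 5 a. For the hanging bucket (upward positive): T − 2 × 9.8 = 2 a.
Adding the two equations eliminates T: 1.670 = 7 a, so a = 0.2386 m/s².

0.239 m/s²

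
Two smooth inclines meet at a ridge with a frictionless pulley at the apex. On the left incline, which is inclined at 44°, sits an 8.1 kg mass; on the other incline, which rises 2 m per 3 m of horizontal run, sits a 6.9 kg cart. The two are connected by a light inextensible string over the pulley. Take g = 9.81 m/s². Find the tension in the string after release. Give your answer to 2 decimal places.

Resolve each weight along its own incline: the 8.1 kg mass has component 8.1 × 9.81 × sin 44° = 55.198 N down its slope, and the 6.9 kg mass has 6.9 × 9.81 × sin 33.69° = 37.547 N down its slope.
The 8.1 kg side's 55.198 N exceeds the other side's 37.547 N, so that mass slides down and the 6.9 kg mass slides up. Taking that direction as positive, Newton's second law for the whole system gives 55.198 − 37.547 = (8.1 + 6.9) a, so a = 17.651 / 15 = 1.1767 m/s².
For the 6.9 kg mass (up-slope positive): T − 37.547 = 6.9 × 1.1767, so T = 45.666 N.

45.67 N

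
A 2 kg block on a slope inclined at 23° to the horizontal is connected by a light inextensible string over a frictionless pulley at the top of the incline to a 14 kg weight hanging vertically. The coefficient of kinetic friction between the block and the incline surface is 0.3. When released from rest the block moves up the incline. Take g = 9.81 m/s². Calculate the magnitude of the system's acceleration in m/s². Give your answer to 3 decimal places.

7.766 m/s²

For the block on the incline: the weight component along the slope is m₁g sin 23° = 2 × 9.81 × 0.3907 = 7.666 N and the normal force is N = m₁g cos 23° = 18.060 N.
Kinetic friction opposes the block's motion up the incline: f = μN = 0.3 × 18.060 = 5.418 N acting down the slope.
Newton's second law for the block (up-slope positive): T − 7.666 − 5.418 = 2 a. For the hanging weight (downward positive): 14 × 9.81 − T = 14 a.
Adding the two equations eliminates T: 124.256 = 16 a, so a = 7.7660 m/s².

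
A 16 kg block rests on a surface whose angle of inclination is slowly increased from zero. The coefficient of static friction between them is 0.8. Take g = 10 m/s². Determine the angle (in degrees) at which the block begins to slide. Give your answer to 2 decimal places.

At the threshold of sliding, static friction is at its maximum μ_s N and exactly balances the weight component along the incline: mg sin θ = μ_s mg cos θ.
Hence tan θ = μ_s = 0.8, so θ = arctan(0.8) = 38.6598°.

38.66°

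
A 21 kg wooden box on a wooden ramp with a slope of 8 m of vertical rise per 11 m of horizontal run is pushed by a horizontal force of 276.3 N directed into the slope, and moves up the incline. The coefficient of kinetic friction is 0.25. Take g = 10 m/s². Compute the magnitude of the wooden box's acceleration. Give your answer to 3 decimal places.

0.802 m/s²

The horizontal push has components F cos 36.03° = 276.3 × 0.8087 = 223.444 N up the incline and F sin 36.03° = 276.3 × 0.5882 = 162.520 N pressing into the surface.
The normal force is therefore N = mg cos 36.03° + F sin 36.03° = 169.827 + 162.520 = 332.347 N, and kinetic friction down the slope is μN = 0.25 × 332.347 = 83.087 N.
Along the incline: F cos 36.03° − mg sin 36.03° − μN = ma, so 223.444 − 123.522 − 83.087 = 21 a, giving a = 0.8017 m/s².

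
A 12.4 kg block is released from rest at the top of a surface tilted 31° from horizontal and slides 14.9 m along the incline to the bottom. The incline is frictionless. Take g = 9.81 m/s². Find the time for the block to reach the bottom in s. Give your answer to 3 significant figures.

The weight component along the incline is mg sin 31° = 62.651 N and the normal force is N = mg cos 31° = 104.269 N.
With no friction, a = g sin 31° = 5.0525 m/s².
Starting from rest, L = ½at², so t = √(2L/a) = √(2 × 14.9 / 5.0525) = 2.4286 s.

2.43 s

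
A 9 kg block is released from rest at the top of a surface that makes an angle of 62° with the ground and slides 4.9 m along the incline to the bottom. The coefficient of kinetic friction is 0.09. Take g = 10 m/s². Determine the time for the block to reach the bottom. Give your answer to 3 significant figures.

1.08 s

The weight component along the incline is mg sin 62° = 79.465 N and the normal force is N = mg cos 62° = 42.252 N.
Friction up the slope is f = μN = 0.09 × 42.252 = 3.803 N, so the net downslope force is 79.465 − 3.803 = 75.662 N and a = 75.662 / 9 = 8.4069 m/s².
Starting from rest, L = ½at², so t = √(2L/a) = √(2 × 4.9 / 8.4069) = 1.0797 s.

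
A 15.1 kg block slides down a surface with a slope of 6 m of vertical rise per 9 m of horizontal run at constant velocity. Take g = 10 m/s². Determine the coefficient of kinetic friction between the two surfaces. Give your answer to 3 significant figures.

At constant velocity the net force along the incline is zero: mg sin 33.69° = μ mg cos 33.69°.
So μ = tan 33.69° = 0.5547 / 0.8321 = 0.6666.

0.667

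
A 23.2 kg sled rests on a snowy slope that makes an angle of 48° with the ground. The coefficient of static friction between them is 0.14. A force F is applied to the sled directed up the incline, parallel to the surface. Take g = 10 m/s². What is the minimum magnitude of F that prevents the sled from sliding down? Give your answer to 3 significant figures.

The normal force is N = mg cos 48° = 155.238 N. With F at its minimum the sled is on the verge of sliding down, so static friction is at its maximum μ_s N = 0.14 × 155.238 = 21.733 N and acts up the slope.
Equilibrium along the incline: F + μ_s N = mg sin 48°, so F = 172.410 − 21.733 = 150.677 N.

151 N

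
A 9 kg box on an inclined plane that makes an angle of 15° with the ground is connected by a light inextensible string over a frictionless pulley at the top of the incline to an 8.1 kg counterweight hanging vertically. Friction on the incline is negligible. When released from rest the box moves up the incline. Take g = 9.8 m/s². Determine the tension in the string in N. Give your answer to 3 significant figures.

52.6 N

For the box on the incline: the weight component along the slope is m₁g sin 15° = 9 × 9.8 × 0.2588 = 22.826 N and the normal force is N = m₁g cos 15° = 85.195 N.
Newton's second law for the box (up-slope positive): T − 22.826 = 9 a. For the hanging counterweight (downward positive): 8.1 × 9.8 − T = 8.1 a.
Adding the two equations eliminates T: 56.554 = 17.1 a, so a = 3.3073 m/s².
Then from the hanging counterweight's equation, T = 8.1 × (9.8 − 3.3073) = 52.591 N.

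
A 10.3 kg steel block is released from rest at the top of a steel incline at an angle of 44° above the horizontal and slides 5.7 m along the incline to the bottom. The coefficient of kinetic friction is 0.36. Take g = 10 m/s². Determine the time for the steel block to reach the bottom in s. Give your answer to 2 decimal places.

The weight component along the incline is mg sin 44° = 71.550 N and the normal force is N = mg cos 44° = 74.092 N.
Friction up the slope is f = μN = 0.36 × 74.092 = 26.673 N, so the net downslope force is 71.550 − 26.673 = 44.877 N and a = 44.877 / 10.3 = 4.3570 m/s².
Starting from rest, L = ½at², so t = √(2L/a) = √(2 × 5.7 / 4.3570) = 1.6176 s.

1.62 s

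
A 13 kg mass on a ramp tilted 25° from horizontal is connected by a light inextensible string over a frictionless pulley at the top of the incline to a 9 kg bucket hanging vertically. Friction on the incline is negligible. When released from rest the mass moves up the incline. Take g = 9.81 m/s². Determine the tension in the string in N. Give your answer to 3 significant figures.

For the mass on the incline: the weight component along the slope is m₁g sin 25° = 13 × 9.81 × 0.4226 = 53.894 N and the normal force is N = m₁g cos 25° = 115.581 N.
Newton's second law for the mass (up-slope positive): T − 53.894 = 13 a. For the hanging bucket (downward positive): 9 × 9.81 − T = 9 a.
Adding the two equations eliminates T: 34.396 = 22 a, so a = 1.5635 m/s².
Then from the hanging bucket's equation, T = 9 × (9.81 − 1.5635) = 74.219 N.

74.2 N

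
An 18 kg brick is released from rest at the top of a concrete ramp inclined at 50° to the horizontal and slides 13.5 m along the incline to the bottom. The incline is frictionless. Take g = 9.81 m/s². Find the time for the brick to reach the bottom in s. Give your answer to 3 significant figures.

The weight component along the incline is mg sin 50° = 135.268 N and the normal force is N = mg cos 50° = 113.503 N.
With no friction, a = g sin 50° = 7.5149 m/s².
Starting from rest, L = ½at², so t = √(2L/a) = √(2 × 13.5 / 7.5149) = 1.8955 s.

1.90 s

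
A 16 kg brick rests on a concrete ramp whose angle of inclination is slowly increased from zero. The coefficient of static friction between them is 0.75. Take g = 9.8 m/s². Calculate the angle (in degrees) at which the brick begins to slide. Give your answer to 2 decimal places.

36.87°

At the threshold of sliding, static friction is at its maximum μ_s N and exactly balances the weight component along the incline: mg sin θ = μ_s mg cos θ.
Hence tan θ = μ_s = 0.75, so θ = arctan(0.75) = 36.8699°.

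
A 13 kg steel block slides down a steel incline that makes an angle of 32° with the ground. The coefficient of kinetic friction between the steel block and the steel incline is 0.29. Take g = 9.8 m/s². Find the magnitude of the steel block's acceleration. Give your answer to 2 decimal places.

Resolving the weight along the incline: the component pulling the steel block down the slope is mg sin 32° = 13 × 9.8 × 0.5299 = 67.509 N, and the normal force is N = mg cos 32° = 13 × 9.8 × 0.8480 = 108.035 N.
Kinetic friction acts up the slope with magnitude f = μN = 0.29 × 108.035 = 31.330 N.
Net force along the incline is 67.509 − 31.330 = 36.179 N, so a = 36.179 / 13 = 2.7830 m/s².

2.78 m/s²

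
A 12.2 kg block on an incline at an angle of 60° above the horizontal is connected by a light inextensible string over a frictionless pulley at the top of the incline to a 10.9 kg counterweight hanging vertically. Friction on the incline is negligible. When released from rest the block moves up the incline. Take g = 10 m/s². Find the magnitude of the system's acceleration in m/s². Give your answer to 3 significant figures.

For the block on the incline: the weight component along the slope is m₁g sin 60° = 12.2 × 10 × 0.8660 = 105.652 N and the normal force is N = m₁g cos 60° = 61.000 N.
Newton's second law for the block (up-slope positive): T − 105.652 = 12.2 a. For the hanging counterweight (downward positive): 10.9 × 10 − T = 10.9 a.
Adding the two equations eliminates T: 3.348 = 23.1 a, so a = 0.1449 m/s².

0.145 m/s²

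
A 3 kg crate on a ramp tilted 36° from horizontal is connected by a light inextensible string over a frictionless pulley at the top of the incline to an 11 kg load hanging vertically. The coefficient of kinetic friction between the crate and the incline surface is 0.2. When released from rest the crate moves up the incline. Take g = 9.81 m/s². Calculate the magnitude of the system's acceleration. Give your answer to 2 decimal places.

For the crate on the incline: the weight component along the slope is m₁g sin 36° = 3 × 9.81 × 0.5878 = 17.299 N and the normal force is N = m₁g cos 36° = 23.809 N.
Kinetic friction opposes the crate's motion up the incline: f = μN = 0.2 × 23.809 = 4.762 N acting down the slope.
Newton's second law for the crate (up-slope positive): T − 17.299 − 4.762 = 3 a. For the hanging load (downward positive): 11 × 9.81 − T = 11 a.
Adding the two equations eliminates T: 85.849 = 14 a, so a = 6.1321 m/s².

6.13 m/s²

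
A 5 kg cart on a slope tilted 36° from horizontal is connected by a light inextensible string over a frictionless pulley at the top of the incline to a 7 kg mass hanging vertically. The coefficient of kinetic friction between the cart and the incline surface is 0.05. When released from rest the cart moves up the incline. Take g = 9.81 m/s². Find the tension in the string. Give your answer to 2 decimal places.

For the cart on the incline: the weight component along the slope is m₁g sin 36° = 5 × 9.81 × 0.5878 = 28.832 N and the normal force is N = m₁g cos 36° = 39.682 N.
Kinetic friction opposes the cart's motion up the incline: f = μN = 0.05 × 39.682 = 1.984 N acting down the slope.
Newton's second law for the cart (up-slope positive): T − 28.832 − 1.984 = 5 a. For the hanging mass (downward positive): 7 × 9.81 − T = 7 a.
Adding the two equations eliminates T: 37.854 = 12 a, so a = 3.1545 m/s².
Then from the hanging mass's equation, T = 7 × (9.81 − 3.1545) = 46.588 N.

46.59 N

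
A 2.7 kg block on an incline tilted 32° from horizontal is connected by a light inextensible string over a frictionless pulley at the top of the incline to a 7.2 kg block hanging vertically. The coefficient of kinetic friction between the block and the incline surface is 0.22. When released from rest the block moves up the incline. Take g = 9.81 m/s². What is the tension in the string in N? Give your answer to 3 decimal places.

33.065 N

For the block on the incline: the weight component along the slope is m₁g sin 32° = 2.7 × 9.81 × 0.5299 = 14.035 N and the normal force is N = m₁g cos 32° = 22.462 N.
Kinetic friction opposes the block's motion up the incline: f = μN = 0.22 × 22.462 = 4.942 N acting down the slope.
Newton's second law for the block (up-slope positive): T − 14.035 − 4.942 = 2.7 a. For the hanging block (downward positive): 7.2 × 9.81 − T = 7.2 a.
Adding the two equations eliminates T: 51.655 = 9.9 a, so a = 5.2177 m/s².
Then from the hanging block's equation, T = 7.2 × (9.81 − 5.2177) = 33.065 N.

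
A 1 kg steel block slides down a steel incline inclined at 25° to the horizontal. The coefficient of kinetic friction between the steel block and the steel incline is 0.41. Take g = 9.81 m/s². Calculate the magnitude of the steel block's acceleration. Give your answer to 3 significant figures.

0.501 m/s²

Resolving the weight along the incline: the component pulling the steel block down the slope is mg sin 25° = 1 × 9.81 × 0.4226 = 4.146 N, and the normal force is N = mg cos 25° = 1 × 9.81 × 0.9063 = 8.891 N.
Kinetic friction acts up the slope with magnitude f = μN = 0.41 × 8.891 = 3.645 N.
Net force along the incline is 4.146 − 3.645 = 0.501 N, so a = 0.501 / 1 = 0.5010 m/s².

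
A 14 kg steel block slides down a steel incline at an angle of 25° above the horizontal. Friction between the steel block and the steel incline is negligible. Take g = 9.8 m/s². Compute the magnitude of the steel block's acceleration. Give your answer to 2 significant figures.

Resolving the weight along the incline: the component pulling the steel block down the slope is mg sin 25° = 14 × 9.8 × 0.4226 = 57.981 N, and the normal force is N = mg cos 25° = 14 × 9.8 × 0.9063 = 124.344 N.
With no friction the net force along the incline is 57.981 N, so a = g sin 25° = 57.981 / 14 = 4.1415 m/s².

4.1 m/s²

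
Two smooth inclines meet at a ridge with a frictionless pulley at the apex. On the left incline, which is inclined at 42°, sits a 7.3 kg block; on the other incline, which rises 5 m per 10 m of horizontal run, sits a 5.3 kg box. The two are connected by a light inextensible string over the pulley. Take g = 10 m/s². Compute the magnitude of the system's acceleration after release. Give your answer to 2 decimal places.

2.00 m/s²

Resolve each weight along its own incline: the 7.3 kg mass has component 7.3 × 10 × sin 42° = 48.847 N down its slope, and the 5.3 kg mass has 5.3 × 10 × sin 26.57° = 23.702 N down its slope.
The 7.3 kg side's 48.847 N exceeds the other side's 23.702 N, so that mass slides down and the 5.3 kg mass slides up. Taking that direction as positive, Newton's second law for the whole system gives 48.847 − 23.702 = (7.3 + 5.3) a, so a = 25.145 / 12.6 = 1.9956 m/s².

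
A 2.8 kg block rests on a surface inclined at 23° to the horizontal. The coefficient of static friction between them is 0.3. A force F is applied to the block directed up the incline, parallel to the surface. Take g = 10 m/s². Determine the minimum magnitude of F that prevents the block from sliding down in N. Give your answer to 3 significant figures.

The normal force is N = mg cos 23° = 25.774 N. With F at its minimum the block is on the verge of sliding down, so static friction is at its maximum μ_s N = 0.3 × 25.774 = 7.732 N and acts up the slope.
Equilibrium along the incline: F + μ_s N = mg sin 23°, so F = 10.940 − 7.732 = 3.208 N.

3.21 N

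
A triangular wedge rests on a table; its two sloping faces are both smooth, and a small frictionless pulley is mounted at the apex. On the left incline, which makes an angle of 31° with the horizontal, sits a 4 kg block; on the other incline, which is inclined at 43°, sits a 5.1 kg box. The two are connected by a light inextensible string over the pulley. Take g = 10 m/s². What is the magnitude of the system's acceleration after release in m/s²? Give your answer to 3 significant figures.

1.56 m/s²

Resolve each weight along its own incline: the 4 kg mass has component 4 × 10 × sin 31° = 20.602 N down its slope, and the 5.1 kg mass has 5.1 × 10 × sin 43° = 34.782 N down its slope.
The 5.1 kg side's 34.782 N exceeds the other side's 20.602 N, so that mass slides down and the 4 kg mass slides up. Taking that direction as positive, Newton's second law for the whole system gives 34.782 − 20.602 = (4 + 5.1) a, so a = 14.180 / 9.1 = 1.5582 m/s².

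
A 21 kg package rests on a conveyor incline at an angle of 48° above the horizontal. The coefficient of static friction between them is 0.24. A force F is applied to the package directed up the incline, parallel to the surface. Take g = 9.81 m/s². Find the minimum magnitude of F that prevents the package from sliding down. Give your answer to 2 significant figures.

120 N

The normal force is N = mg cos 48° = 137.848 N. With F at its minimum the package is on the verge of sliding down, so static friction is at its maximum μ_s N = 0.24 × 137.848 = 33.084 N and acts up the slope.
Equilibrium along the incline: F + μ_s N = mg sin 48°, so F = 153.095 − 33.084 = 120.011 N.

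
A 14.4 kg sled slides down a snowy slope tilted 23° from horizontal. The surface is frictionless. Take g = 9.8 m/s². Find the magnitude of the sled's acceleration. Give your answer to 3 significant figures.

Resolving the weight along the incline: the component pulling the sled down the slope is mg sin 23° = 14.4 × 9.8 × 0.3907 = 55.136 N, and the normal force is N = mg cos 23° = 14.4 × 9.8 × 0.9205 = 129.901 N.
With no friction the net force along the incline is 55.136 N, so a = g sin 23° = 55.136 / 14.4 = 3.8289 m/s².

3.83 m/s²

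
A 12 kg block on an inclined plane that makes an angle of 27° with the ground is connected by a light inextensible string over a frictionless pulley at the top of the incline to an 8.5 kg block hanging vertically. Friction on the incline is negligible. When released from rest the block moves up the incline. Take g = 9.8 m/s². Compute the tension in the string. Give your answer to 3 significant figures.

For the block on the incline: the weight component along the slope is m₁g sin 27° = 12 × 9.8 × 0.4540 = 53.390 N and the normal force is N = m₁g cos 27° = 104.782 N.
Newton's second law for the block (up-slope positive): T − 53.390 = 12 a. For the hanging block (downward positive): 8.5 × 9.8 − T = 8.5 a.
Adding the two equations eliminates T: 29.910 = 20.5 a, so a = 1.4590 m/s².
Then from the hanging block's equation, T = 8.5 × (9.8 − 1.4590) = 70.899 N.

70.9 N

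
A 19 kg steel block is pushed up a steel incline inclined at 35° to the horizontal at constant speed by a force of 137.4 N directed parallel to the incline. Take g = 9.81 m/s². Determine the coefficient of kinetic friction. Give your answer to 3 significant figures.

At constant speed ΣF = 0 along the incline. The applied 137.4 N acts up the slope; the weight component mg sin 35° = 106.909 N and kinetic friction μN both act down the slope.
So 137.4 = 106.909 + μ × 152.682, giving μ = (137.4 − 106.909) / 152.682 = 0.1997.

0.200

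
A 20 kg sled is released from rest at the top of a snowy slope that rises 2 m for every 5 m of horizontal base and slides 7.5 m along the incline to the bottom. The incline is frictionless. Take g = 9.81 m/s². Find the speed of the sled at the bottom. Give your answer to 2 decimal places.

7.39 m/s

The weight component along the incline is mg sin 21.80° = 72.867 N and the normal force is N = mg cos 21.80° = 182.167 N.
With no friction, a = g sin 21.80° = 3.6433 m/s².
Starting from rest over a distance of 7.5 m, v² = 2aL = 2 × 3.6433 × 7.5 = 54.6495, so v = 7.3925 m/s.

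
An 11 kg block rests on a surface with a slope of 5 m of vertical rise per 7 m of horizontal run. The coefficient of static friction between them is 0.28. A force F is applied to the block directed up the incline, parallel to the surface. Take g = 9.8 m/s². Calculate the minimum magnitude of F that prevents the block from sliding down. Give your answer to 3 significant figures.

38.1 N

The normal force is N = mg cos 35.54° = 87.720 N. With F at its minimum the block is on the verge of sliding down, so static friction is at its maximum μ_s N = 0.28 × 87.720 = 24.562 N and acts up the slope.
Equilibrium along the incline: F + μ_s N = mg sin 35.54°, so F = 62.657 − 24.562 = 38.095 N.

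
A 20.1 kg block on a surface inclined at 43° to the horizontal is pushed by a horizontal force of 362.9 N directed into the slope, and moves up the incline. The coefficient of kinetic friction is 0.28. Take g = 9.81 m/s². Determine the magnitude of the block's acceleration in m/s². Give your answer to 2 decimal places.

1.06 m/s²

The horizontal push has components F cos 43° = 362.9 × 0.7314 = 265.425 N up the incline and F sin 43° = 362.9 × 0.6820 = 247.498 N pressing into the surface.
The normal force is therefore N = mg cos 43° + F sin 43° = 144.218 + 247.498 = 391.716 N, and kinetic friction down the slope is μN = 0.28 × 391.716 = 109.680 N.
Along the incline: F cos 43° − mg sin 43° − μN = ma, so 265.425 − 134.477 − 109.680 = 20.1 a, giving a = 1.0581 m/s².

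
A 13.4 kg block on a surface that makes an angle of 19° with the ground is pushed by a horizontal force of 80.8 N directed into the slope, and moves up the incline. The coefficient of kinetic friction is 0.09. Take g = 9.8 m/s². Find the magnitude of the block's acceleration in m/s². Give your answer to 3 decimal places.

1.500 m/s²

The horizontal push has components F cos 19° = 80.8 × 0.9455 = 76.396 N up the incline and F sin 19° = 80.8 × 0.3256 = 26.308 N pressing into the surface.
The normal force is therefore N = mg cos 19° + F sin 19° = 124.163 + 26.308 = 150.471 N, and kinetic friction down the slope is μN = 0.09 × 150.471 = 13.542 N.
Along the incline: F cos 19° − mg sin 19° − μN = ma, so 76.396 − 42.758 − 13.542 = 13.4 a, giving a = 1.4997 m/s².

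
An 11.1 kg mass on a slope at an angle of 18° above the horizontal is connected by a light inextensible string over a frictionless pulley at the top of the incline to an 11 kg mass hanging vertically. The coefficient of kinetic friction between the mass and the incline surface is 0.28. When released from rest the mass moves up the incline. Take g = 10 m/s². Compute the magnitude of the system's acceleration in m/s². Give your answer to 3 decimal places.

For the mass on the incline: the weight component along the slope is m₁g sin 18° = 11.1 × 10 × 0.3090 = 34.299 N and the normal force is N = m₁g cos 18° = 105.567 N.
Kinetic friction opposes the mass's motion up the incline: f = μN = 0.28 × 105.567 = 29.559 N acting down the slope.
Newton's second law for the mass (up-slope positive): T − 34.299 − 29.559 = 11.1 a. For the hanging mass (downward positive): 11 × 10 − T = 11 a.
Adding the two equations eliminates T: 46.142 = 22.1 a, so a = 2.0879 m/s².

2.088 m/s²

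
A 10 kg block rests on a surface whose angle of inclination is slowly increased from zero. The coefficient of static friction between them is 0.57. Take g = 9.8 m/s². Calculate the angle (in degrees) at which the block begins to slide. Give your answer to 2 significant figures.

At the threshold of sliding, static friction is at its maximum μ_s N and exactly balances the weight component along the incline: mg sin θ = μ_s mg cos θ.
Hence tan θ = μ_s = 0.57, so θ = arctan(0.57) = 29.6831°.

30°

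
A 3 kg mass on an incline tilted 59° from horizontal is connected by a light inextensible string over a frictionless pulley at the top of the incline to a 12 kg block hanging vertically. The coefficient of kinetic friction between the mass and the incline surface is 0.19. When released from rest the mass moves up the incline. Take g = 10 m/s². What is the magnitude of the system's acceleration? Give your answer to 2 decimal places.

For the mass on the incline: the weight component along the slope is m₁g sin 59° = 3 × 10 × 0.8572 = 25.716 N and the normal force is N = m₁g cos 59° = 15.451 N.
Kinetic friction opposes the mass's motion up the incline: f = μN = 0.19 × 15.451 = 2.936 N acting down the slope.
Newton's second law for the mass (up-slope positive): T − 25.716 − 2.936 = 3 a. For the hanging block (downward positive): 12 × 10 − T = 12 a.
Adding the two equations eliminates T: 91.348 = 15 a, so a = 6.0899 m/s².

6.09 m/s²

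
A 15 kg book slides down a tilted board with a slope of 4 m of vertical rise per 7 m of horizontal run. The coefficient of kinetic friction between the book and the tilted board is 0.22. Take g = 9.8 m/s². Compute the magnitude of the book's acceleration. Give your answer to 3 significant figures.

Resolving the weight along the incline: the component pulling the book down the slope is mg sin 29.74° = 15 × 9.8 × 0.4961 = 72.927 N, and the normal force is N = mg cos 29.74° = 15 × 9.8 × 0.8682 = 127.625 N.
Kinetic friction acts up the slope with magnitude f = μN = 0.22 × 127.625 = 28.078 N.
Net force along the incline is 72.927 − 28.078 = 44.849 N, so a = 44.849 / 15 = 2.9899 m/s².

2.99 m/s²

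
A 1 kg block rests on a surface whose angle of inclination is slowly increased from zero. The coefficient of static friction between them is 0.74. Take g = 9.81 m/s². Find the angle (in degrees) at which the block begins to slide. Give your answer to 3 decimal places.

36.501°

At the threshold of sliding, static friction is at its maximum μ_s N and exactly balances the weight component along the incline: mg sin θ = μ_s mg cos θ.
Hence tan θ = μ_s = 0.74, so θ = arctan(0.74) = 36.5014°.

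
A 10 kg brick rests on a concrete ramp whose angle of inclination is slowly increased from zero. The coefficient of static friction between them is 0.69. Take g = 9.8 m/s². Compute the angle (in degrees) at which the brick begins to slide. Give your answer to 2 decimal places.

34.61°

At the threshold of sliding, static friction is at its maximum μ_s N and exactly balances the weight component along the incline: mg sin θ = μ_s mg cos θ.
Hence tan θ = μ_s = 0.69, so θ = arctan(0.69) = 34.6057°.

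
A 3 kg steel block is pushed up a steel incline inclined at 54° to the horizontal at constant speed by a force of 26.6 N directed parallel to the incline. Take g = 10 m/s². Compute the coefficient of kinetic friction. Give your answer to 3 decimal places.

At constant speed ΣF = 0 along the incline. The applied 26.6 N acts up the slope; the weight component mg sin 54° = 24.271 N and kinetic friction μN both act down the slope.
So 26.6 = 24.271 + μ × 17.634, giving μ = (26.6 − 24.271) / 17.634 = 0.1321.

0.132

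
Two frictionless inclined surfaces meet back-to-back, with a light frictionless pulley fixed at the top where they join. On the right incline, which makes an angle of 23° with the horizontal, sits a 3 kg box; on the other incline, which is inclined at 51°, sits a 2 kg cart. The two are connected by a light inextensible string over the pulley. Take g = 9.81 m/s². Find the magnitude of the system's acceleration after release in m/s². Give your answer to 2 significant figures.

Resolve each weight along its own incline: the 3 kg mass has component 3 × 9.81 × sin 23° = 11.499 N down its slope, and the 2 kg mass has 2 × 9.81 × sin 51° = 15.248 N down its slope.
The 2 kg side's 15.248 N exceeds the other side's 11.499 N, so that mass slides down and the 3 kg mass slides up. Taking that direction as positive, Newton's second law for the whole system gives 15.248 − 11.499 = (3 + 2) a, so a = 3.749 / 5 = 0.7498 m/s².

0.75 m/s²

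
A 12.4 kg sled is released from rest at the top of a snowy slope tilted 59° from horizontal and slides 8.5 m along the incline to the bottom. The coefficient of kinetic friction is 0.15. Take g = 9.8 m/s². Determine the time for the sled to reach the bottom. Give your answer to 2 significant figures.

The weight component along the incline is mg sin 59° = 104.163 N and the normal force is N = mg cos 59° = 62.587 N.
Friction up the slope is f = μN = 0.15 × 62.587 = 9.388 N, so the net downslope force is 104.163 − 9.388 = 94.775 N and a = 94.775 / 12.4 = 7.6431 m/s².
Starting from rest, L = ½at², so t = √(2L/a) = √(2 × 8.5 / 7.6431) = 1.4914 s.

1.5 s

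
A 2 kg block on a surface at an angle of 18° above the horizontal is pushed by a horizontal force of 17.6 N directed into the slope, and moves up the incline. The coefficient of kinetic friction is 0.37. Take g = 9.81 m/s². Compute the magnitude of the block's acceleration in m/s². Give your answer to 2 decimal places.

0.88 m/s²

The horizontal push has components F cos 18° = 17.6 × 0.9511 = 16.739 N up the incline and F sin 18° = 17.6 × 0.3090 = 5.438 N pressing into the surface.
The normal force is therefore N = mg cos 18° + F sin 18° = 18.661 + 5.438 = 24.099 N, and kinetic friction down the slope is μN = 0.37 × 24.099 = 8.917 N.
Along the incline: F cos 18° − mg sin 18° − μN = ma, so 16.739 − 6.063 − 8.917 = 2 a, giving a = 0.8795 m/s².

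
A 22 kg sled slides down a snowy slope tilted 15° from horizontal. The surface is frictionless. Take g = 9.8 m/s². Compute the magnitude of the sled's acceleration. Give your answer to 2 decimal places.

Resolving the weight along the incline: the component pulling the sled down the slope is mg sin 15° = 22 × 9.8 × 0.2588 = 55.797 N, and the normal force is N = mg cos 15° = 22 × 9.8 × 0.9659 = 208.248 N.
With no friction the net force along the incline is 55.797 N, so a = g sin 15° = 55.797 / 22 = 2.5362 m/s².

2.54 m/s²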